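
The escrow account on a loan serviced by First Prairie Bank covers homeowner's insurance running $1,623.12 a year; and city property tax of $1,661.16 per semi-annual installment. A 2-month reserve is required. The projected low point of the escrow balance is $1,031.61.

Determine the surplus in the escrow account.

$207.37

Homeowner's insurance — $1,623.12/yr
City property tax — $1,661.16 × 2 = $3,322.32/yr
Annual escrow total = $4,945.44
Monthly escrow = $4,945.44 / 12 = $412.12
Required cushion = 2 × $412.12 = $824.24
Surplus = $1,031.61 − $824.24 = $207.37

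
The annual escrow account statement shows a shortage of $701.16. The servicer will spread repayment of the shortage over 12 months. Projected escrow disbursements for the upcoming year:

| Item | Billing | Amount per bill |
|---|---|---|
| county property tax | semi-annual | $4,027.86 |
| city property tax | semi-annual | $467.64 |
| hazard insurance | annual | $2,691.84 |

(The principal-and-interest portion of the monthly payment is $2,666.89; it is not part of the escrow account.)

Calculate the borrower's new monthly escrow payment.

$1,032.00

County property tax — $4,027.86 × 2 = $8,055.72
City property tax — $467.64 × 2 = $935.28
Hazard insurance — $2,691.84
Combined annual = $8,055.72 + $935.28 + $2,691.84 = $11,682.84
Per month = $11,682.84 ÷ 12 = $973.57
Monthly shortage recovery: $701.16 ÷ 12 = $58.43
Adjusted monthly = $973.57 + $58.43 = $1,032.00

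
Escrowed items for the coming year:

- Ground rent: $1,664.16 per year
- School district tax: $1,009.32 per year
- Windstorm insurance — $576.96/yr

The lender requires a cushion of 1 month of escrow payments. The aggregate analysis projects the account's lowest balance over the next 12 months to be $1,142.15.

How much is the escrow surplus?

Ground rent — $1,664.16 annually
School district tax — $1,009.32 annually
Windstorm insurance — $576.96 annually
Combined annual = $1,664.16 + $1,009.32 + $576.96 = $3,250.44
Per month = $3,250.44 / 12 = $270.87
Required cushion = 1 × $270.87 = $270.87
Excess over cushion: $1,142.15 − $270.87 = $871.28

$871.28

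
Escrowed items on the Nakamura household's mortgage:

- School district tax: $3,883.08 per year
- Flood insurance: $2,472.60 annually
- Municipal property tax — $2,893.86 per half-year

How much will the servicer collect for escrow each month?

School district tax — $3,883.08 annually
Flood insurance — $2,472.60 annually
Municipal property tax — $2,893.86 × 2 = $5,787.72 annually
Total per year = $12,143.40
Monthly escrow = $12,143.40 ÷ 12 = $1,011.95

$1,011.95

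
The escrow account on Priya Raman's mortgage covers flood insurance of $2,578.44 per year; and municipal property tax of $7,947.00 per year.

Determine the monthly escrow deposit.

Flood insurance — $2,578.44/yr
Municipal property tax — $7,947.00/yr
Yearly total = $10,525.44
Monthly escrow = $10,525.44 ÷ 12 = $877.12

$877.12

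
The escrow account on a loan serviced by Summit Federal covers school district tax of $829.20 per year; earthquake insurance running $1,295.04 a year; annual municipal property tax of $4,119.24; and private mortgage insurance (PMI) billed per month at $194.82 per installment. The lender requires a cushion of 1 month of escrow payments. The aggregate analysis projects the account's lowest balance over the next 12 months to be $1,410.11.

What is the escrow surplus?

$695.00

School district tax — $829.20 annually
Earthquake insurance — $1,295.04 annually
Municipal property tax — $4,119.24 annually
Private mortgage insurance (PMI) — $194.82 × 12 = $2,337.84 annually
Yearly total = $829.20 + $1,295.04 + $4,119.24 + $2,337.84 = $8,581.32
Monthly = $8,581.32 ÷ 12 = $715.11
Required reserve = 1 × $715.11 = $715.11
Surplus = $1,410.11 − $715.11 = $695.00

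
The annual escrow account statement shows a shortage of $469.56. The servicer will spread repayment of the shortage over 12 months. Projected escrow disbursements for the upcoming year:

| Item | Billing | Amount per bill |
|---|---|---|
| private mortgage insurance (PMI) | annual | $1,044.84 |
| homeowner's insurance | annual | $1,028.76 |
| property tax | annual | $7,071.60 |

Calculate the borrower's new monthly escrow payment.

$801.23

Private mortgage insurance (PMI): $1,044.84 per year
Homeowner's insurance: $1,028.76 per year
Property tax: $7,071.60 per year
Combined annual = $1,044.84 + $1,028.76 + $7,071.60 = $9,145.20
Monthly = $9,145.20 / 12 = $762.10
Shortage spread = $469.56 ÷ 12 = $39.13/mo
Adjusted monthly = $762.10 + $39.13 = $801.23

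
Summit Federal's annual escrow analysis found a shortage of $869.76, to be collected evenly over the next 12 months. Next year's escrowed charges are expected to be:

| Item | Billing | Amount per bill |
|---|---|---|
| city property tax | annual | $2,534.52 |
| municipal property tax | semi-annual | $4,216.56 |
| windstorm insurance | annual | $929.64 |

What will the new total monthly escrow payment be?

City property tax: $2,534.52 per year
Municipal property tax: $4,216.56 × 2 = $8,433.12 per year
Windstorm insurance: $929.64 per year
Total per year = $2,534.52 + $8,433.12 + $929.64 = $11,897.28
Monthly escrow = $11,897.28 ÷ 12 = $991.44
Monthly shortage recovery: $869.76 ÷ 12 = $72.48
New monthly escrow = $991.44 + $72.48 = $1,063.92

$1,063.92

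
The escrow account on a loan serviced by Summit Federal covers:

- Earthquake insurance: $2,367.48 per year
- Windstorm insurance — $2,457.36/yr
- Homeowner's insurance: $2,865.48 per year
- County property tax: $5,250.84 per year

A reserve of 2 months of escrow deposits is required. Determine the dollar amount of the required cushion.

$2,156.86

Earthquake insurance — $2,367.48 annually
Windstorm insurance — $2,457.36 annually
Homeowner's insurance — $2,865.48 annually
County property tax — $5,250.84 annually
Total per year = $2,367.48 + $2,457.36 + $2,865.48 + $5,250.84 = $12,941.16
Monthly escrow = $12,941.16 / 12 = $1,078.43
Required cushion = 2 × $1,078.43 = $2,156.86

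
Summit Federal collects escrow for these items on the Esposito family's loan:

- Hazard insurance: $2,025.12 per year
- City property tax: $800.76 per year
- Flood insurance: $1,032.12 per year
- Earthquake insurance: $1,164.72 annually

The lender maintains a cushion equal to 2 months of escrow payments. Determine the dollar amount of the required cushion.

Hazard insurance: $2,025.12 per year
City property tax: $800.76 per year
Flood insurance: $1,032.12 per year
Earthquake insurance: $1,164.72 per year
Annual escrow total = $2,025.12 + $800.76 + $1,032.12 + $1,164.72 = $5,022.72
Base monthly escrow = $5,022.72 ÷ 12 = $418.56
Required cushion = 2 × $418.56 = $837.12

$837.12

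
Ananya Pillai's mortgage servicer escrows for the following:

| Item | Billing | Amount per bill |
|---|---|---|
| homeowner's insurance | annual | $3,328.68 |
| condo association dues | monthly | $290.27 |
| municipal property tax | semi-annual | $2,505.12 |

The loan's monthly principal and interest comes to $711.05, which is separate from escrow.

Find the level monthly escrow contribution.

Homeowner's insurance — $3,328.68/yr
Condo association dues — $290.27 × 12 = $3,483.24/yr
Municipal property tax — $2,505.12 × 2 = $5,010.24/yr
Total annual escrow = $11,822.16
Monthly escrow = $11,822.16 ÷ 12 = $985.18

$985.18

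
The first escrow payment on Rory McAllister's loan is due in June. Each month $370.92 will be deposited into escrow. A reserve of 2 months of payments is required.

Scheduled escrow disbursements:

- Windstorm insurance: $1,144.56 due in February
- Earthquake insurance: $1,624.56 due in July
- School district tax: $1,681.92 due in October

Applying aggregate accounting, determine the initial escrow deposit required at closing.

Cushion = 2 × $370.92 = $741.84
Trial balance (start $0, +$370.92 each month, − disbursements):
  Jun: +$370.92 → $370.92
  Jul: +$370.92 − $1,624.56 → -$882.72
  Aug: +$370.92 → -$511.80
  Sep: +$370.92 → -$140.88
  Oct: +$370.92 − $1,681.92 → -$1,451.88
  Nov: +$370.92 → -$1,080.96
  Dec: +$370.92 → -$710.04
  Jan: +$370.92 → -$339.12
  Feb: +$370.92 − $1,144.56 → -$1,112.76
  Mar: +$370.92 → -$741.84
  Apr: +$370.92 → -$370.92
  May: +$370.92 → $0.00
Lowest trial balance = -$1,451.88 (Oct)
Initial deposit = cushion − low point = $741.84 − (-$1,451.88) = $2,193.72

$2,193.72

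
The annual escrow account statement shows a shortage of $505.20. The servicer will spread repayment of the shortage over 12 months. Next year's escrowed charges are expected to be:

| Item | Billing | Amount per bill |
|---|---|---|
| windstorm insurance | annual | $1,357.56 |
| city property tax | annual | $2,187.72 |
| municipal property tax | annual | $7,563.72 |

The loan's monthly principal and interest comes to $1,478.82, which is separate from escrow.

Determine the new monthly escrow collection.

Windstorm insurance: $1,357.56 annually
City property tax: $2,187.72 annually
Municipal property tax: $7,563.72 annually
Combined annual = $11,109.00
Base monthly escrow = $11,109.00 / 12 = $925.75
Shortage per month = $505.20 ÷ 12 = $42.10
Adjusted monthly = $925.75 + $42.10 = $967.85

$967.85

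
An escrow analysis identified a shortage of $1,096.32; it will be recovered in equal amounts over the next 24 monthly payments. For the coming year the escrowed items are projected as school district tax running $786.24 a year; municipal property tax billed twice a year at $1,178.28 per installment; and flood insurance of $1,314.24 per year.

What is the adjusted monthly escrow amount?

$417.10

School district tax = $786.24/yr
Municipal property tax = $1,178.28 × 2 = $2,356.56/yr
Flood insurance = $1,314.24/yr
Combined annual = $4,457.04
Per month = $4,457.04 ÷ 12 = $371.42
Shortage spread = $1,096.32 / 24 = $45.68/mo
New monthly escrow = $371.42 + $45.68 = $417.10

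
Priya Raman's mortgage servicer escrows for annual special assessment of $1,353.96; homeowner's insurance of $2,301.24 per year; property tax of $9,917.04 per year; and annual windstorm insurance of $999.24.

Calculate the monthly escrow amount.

Special assessment: $1,353.96 per year
Homeowner's insurance: $2,301.24 per year
Property tax: $9,917.04 per year
Windstorm insurance: $999.24 per year
Combined annual = $1,353.96 + $2,301.24 + $9,917.04 + $999.24 = $14,571.48
Monthly escrow = $14,571.48 / 12 = $1,214.29

$1,214.29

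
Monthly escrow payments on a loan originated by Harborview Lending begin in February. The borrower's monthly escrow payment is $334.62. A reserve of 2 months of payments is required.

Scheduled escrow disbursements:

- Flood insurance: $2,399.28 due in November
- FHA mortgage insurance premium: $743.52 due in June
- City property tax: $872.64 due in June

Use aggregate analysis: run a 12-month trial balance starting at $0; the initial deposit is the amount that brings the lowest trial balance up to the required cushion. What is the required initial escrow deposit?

Cushion = 2 × $334.62 = $669.24
Trial balance (start $0, +$334.62 each month, − disbursements):
  Feb: +$334.62 → $334.62
  Mar: +$334.62 → $669.24
  Apr: +$334.62 → $1,003.86
  May: +$334.62 → $1,338.48
  Jun: +$334.62 − $1,616.16 → $56.94
  Jul: +$334.62 → $391.56
  Aug: +$334.62 → $726.18
  Sep: +$334.62 → $1,060.80
  Oct: +$334.62 → $1,395.42
  Nov: +$334.62 − $2,399.28 → -$669.24
  Dec: +$334.62 → -$334.62
  Jan: +$334.62 → $0.00
Lowest trial balance = -$669.24 (Nov)
Initial deposit = cushion − low point = $669.24 − (-$669.24) = $1,338.48

$1,338.48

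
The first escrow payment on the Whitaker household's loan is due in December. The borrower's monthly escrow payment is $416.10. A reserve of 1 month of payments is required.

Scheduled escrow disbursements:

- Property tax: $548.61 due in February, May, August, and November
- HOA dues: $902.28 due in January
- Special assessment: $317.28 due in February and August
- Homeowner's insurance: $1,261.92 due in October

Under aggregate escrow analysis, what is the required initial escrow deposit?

Cushion = 1 × $416.10 = $416.10
Trial balance (start $0, +$416.10 each month, − disbursements):
  Dec: +$416.10 → $416.10
  Jan: +$416.10 − $902.28 → -$70.08
  Feb: +$416.10 − $865.89 → -$519.87
  Mar: +$416.10 → -$103.77
  Apr: +$416.10 → $312.33
  May: +$416.10 − $548.61 → $179.82
  Jun: +$416.10 → $595.92
  Jul: +$416.10 → $1,012.02
  Aug: +$416.10 − $865.89 → $562.23
  Sep: +$416.10 → $978.33
  Oct: +$416.10 − $1,261.92 → $132.51
  Nov: +$416.10 − $548.61 → $0.00
Lowest trial balance = -$519.87 (Feb)
Initial deposit = cushion − low point = $416.10 − (-$519.87) = $935.97

$935.97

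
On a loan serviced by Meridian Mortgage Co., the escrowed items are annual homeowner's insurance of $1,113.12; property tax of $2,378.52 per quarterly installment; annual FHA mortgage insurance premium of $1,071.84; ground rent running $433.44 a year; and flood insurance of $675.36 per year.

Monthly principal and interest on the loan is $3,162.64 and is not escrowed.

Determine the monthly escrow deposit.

Homeowner's insurance — $1,113.12 annually
Property tax — $2,378.52 × 4 = $9,514.08 annually
FHA mortgage insurance premium — $1,071.84 annually
Ground rent — $433.44 annually
Flood insurance — $675.36 annually
Total per year = $1,113.12 + $9,514.08 + $1,071.84 + $433.44 + $675.36 = $12,807.84
Monthly escrow = $12,807.84 / 12 = $1,067.32

$1,067.32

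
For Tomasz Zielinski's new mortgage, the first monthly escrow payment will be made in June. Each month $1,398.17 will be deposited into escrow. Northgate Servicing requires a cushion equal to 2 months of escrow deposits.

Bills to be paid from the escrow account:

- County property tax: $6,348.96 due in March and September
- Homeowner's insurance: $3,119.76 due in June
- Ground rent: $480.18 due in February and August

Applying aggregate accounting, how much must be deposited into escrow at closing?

Cushion = 2 × $1,398.17 = $2,796.34
Trial balance (start $0, +$1,398.17 each month, − disbursements):
  Jun: +$1,398.17 − $3,119.76 → -$1,721.59
  Jul: +$1,398.17 → -$323.42
  Aug: +$1,398.17 − $480.18 → $594.57
  Sep: +$1,398.17 − $6,348.96 → -$4,356.22
  Oct: +$1,398.17 → -$2,958.05
  Nov: +$1,398.17 → -$1,559.88
  Dec: +$1,398.17 → -$161.71
  Jan: +$1,398.17 → $1,236.46
  Feb: +$1,398.17 − $480.18 → $2,154.45
  Mar: +$1,398.17 − $6,348.96 → -$2,796.34
  Apr: +$1,398.17 → -$1,398.17
  May: +$1,398.17 → $0.00
Lowest trial balance = -$4,356.22 (Sep)
Initial deposit = cushion − low point = $2,796.34 − (-$4,356.22) = $7,152.56

$7,152.56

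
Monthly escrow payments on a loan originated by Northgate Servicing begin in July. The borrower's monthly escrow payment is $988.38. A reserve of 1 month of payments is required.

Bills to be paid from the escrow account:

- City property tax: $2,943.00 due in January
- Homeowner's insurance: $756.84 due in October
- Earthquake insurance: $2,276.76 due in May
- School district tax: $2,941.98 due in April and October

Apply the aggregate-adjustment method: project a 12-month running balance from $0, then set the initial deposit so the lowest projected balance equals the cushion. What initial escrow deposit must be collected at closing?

$1,976.76

Cushion = 1 × $988.38 = $988.38
Trial balance (start $0, +$988.38 each month, − disbursements):
  Jul: +$988.38 → $988.38
  Aug: +$988.38 → $1,976.76
  Sep: +$988.38 → $2,965.14
  Oct: +$988.38 − $3,698.82 → $254.70
  Nov: +$988.38 → $1,243.08
  Dec: +$988.38 → $2,231.46
  Jan: +$988.38 − $2,943.00 → $276.84
  Feb: +$988.38 → $1,265.22
  Mar: +$988.38 → $2,253.60
  Apr: +$988.38 − $2,941.98 → $300.00
  May: +$988.38 − $2,276.76 → -$988.38
  Jun: +$988.38 → $0.00
Lowest trial balance = -$988.38 (May)
Initial deposit = cushion − low point = $988.38 − (-$988.38) = $1,976.76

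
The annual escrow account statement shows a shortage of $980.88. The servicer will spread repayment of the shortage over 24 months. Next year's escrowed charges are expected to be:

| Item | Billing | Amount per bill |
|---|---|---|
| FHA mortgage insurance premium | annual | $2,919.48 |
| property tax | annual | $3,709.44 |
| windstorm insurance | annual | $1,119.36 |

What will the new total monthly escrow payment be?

$686.56

FHA mortgage insurance premium: $2,919.48 per year
Property tax: $3,709.44 per year
Windstorm insurance: $1,119.36 per year
Combined annual = $7,748.28
Monthly = $7,748.28 / 12 = $645.69
Monthly shortage recovery: $980.88 ÷ 24 = $40.87
New monthly escrow = $645.69 + $40.87 = $686.56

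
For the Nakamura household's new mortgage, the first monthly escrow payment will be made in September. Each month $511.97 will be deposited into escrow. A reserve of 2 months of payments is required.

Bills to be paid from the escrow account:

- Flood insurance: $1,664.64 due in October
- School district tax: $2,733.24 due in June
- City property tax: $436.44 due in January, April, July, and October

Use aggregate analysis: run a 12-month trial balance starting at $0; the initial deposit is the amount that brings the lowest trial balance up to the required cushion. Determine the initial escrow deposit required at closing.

Cushion = 2 × $511.97 = $1,023.94
Trial balance (start $0, +$511.97 each month, − disbursements):
  Sep: +$511.97 → $511.97
  Oct: +$511.97 − $2,101.08 → -$1,077.14
  Nov: +$511.97 → -$565.17
  Dec: +$511.97 → -$53.20
  Jan: +$511.97 − $436.44 → $22.33
  Feb: +$511.97 → $534.30
  Mar: +$511.97 → $1,046.27
  Apr: +$511.97 − $436.44 → $1,121.80
  May: +$511.97 → $1,633.77
  Jun: +$511.97 − $2,733.24 → -$587.50
  Jul: +$511.97 − $436.44 → -$511.97
  Aug: +$511.97 → $0.00
Lowest trial balance = -$1,077.14 (Oct)
Initial deposit = cushion − low point = $1,023.94 − (-$1,077.14) = $2,101.08

$2,101.08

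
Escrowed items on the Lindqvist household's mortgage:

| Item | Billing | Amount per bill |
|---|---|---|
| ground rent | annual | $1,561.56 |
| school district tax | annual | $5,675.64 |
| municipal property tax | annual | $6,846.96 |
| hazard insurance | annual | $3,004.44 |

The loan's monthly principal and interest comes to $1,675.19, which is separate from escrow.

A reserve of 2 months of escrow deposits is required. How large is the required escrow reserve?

Ground rent — $1,561.56/yr
School district tax — $5,675.64/yr
Municipal property tax — $6,846.96/yr
Hazard insurance — $3,004.44/yr
Annual escrow total = $1,561.56 + $5,675.64 + $6,846.96 + $3,004.44 = $17,088.60
Monthly = $17,088.60 / 12 = $1,424.05
Reserve = 2 × $1,424.05 = $2,848.10

$2,848.10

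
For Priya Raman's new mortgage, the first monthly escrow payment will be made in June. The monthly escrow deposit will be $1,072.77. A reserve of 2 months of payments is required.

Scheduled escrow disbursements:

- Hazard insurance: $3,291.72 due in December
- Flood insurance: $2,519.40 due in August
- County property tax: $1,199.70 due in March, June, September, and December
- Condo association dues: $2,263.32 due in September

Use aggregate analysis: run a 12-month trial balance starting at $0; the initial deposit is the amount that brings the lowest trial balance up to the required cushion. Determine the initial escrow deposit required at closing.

Cushion = 2 × $1,072.77 = $2,145.54
Trial balance (start $0, +$1,072.77 each month, − disbursements):
  Jun: +$1,072.77 − $1,199.70 → -$126.93
  Jul: +$1,072.77 → $945.84
  Aug: +$1,072.77 − $2,519.40 → -$500.79
  Sep: +$1,072.77 − $3,463.02 → -$2,891.04
  Oct: +$1,072.77 → -$1,818.27
  Nov: +$1,072.77 → -$745.50
  Dec: +$1,072.77 − $4,491.42 → -$4,164.15
  Jan: +$1,072.77 → -$3,091.38
  Feb: +$1,072.77 → -$2,018.61
  Mar: +$1,072.77 − $1,199.70 → -$2,145.54
  Apr: +$1,072.77 → -$1,072.77
  May: +$1,072.77 → $0.00
Lowest trial balance = -$4,164.15 (Dec)
Initial deposit = cushion − low point = $2,145.54 − (-$4,164.15) = $6,309.69

$6,309.69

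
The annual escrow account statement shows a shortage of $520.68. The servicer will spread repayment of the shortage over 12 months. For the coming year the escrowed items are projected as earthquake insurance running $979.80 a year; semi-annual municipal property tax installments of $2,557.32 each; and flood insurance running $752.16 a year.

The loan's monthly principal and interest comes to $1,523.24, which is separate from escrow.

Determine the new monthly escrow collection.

$613.94

Earthquake insurance — $979.80 per year
Municipal property tax — $2,557.32 × 2 = $5,114.64 per year
Flood insurance — $752.16 per year
Annual escrow total = $979.80 + $5,114.64 + $752.16 = $6,846.60
Monthly escrow = $6,846.60 / 12 = $570.55
Shortage spread = $520.68 ÷ 12 = $43.39/mo
New monthly escrow = $570.55 + $43.39 = $613.94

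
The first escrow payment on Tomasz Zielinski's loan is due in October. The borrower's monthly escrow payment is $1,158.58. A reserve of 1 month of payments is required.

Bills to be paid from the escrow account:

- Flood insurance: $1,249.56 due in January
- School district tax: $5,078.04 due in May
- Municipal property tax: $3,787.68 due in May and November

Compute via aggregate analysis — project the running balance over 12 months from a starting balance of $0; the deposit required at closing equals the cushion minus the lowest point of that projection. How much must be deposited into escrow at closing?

$5,792.90

Cushion = 1 × $1,158.58 = $1,158.58
Trial balance (start $0, +$1,158.58 each month, − disbursements):
  Oct: +$1,158.58 → $1,158.58
  Nov: +$1,158.58 − $3,787.68 → -$1,470.52
  Dec: +$1,158.58 → -$311.94
  Jan: +$1,158.58 − $1,249.56 → -$402.92
  Feb: +$1,158.58 → $755.66
  Mar: +$1,158.58 → $1,914.24
  Apr: +$1,158.58 → $3,072.82
  May: +$1,158.58 − $8,865.72 → -$4,634.32
  Jun: +$1,158.58 → -$3,475.74
  Jul: +$1,158.58 → -$2,317.16
  Aug: +$1,158.58 → -$1,158.58
  Sep: +$1,158.58 → $0.00
Lowest trial balance = -$4,634.32 (May)
Initial deposit = cushion − low point = $1,158.58 − (-$4,634.32) = $5,792.90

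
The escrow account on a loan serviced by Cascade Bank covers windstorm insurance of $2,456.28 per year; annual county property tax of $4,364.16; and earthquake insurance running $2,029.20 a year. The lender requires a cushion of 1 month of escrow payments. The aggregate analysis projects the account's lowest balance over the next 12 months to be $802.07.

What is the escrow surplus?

Windstorm insurance: $2,456.28 per year
County property tax: $4,364.16 per year
Earthquake insurance: $2,029.20 per year
Yearly total = $2,456.28 + $4,364.16 + $2,029.20 = $8,849.64
Monthly escrow = $8,849.64 / 12 = $737.47
Cushion = 1 × $737.47 = $737.47
Surplus = $802.07 − $737.47 = $64.60

$64.60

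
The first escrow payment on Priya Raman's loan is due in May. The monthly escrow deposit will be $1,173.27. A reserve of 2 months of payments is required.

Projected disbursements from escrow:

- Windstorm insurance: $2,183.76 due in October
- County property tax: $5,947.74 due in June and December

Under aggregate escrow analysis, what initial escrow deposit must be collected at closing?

Cushion = 2 × $1,173.27 = $2,346.54
Trial balance (start $0, +$1,173.27 each month, − disbursements):
  May: +$1,173.27 → $1,173.27
  Jun: +$1,173.27 − $5,947.74 → -$3,601.20
  Jul: +$1,173.27 → -$2,427.93
  Aug: +$1,173.27 → -$1,254.66
  Sep: +$1,173.27 → -$81.39
  Oct: +$1,173.27 − $2,183.76 → -$1,091.88
  Nov: +$1,173.27 → $81.39
  Dec: +$1,173.27 − $5,947.74 → -$4,693.08
  Jan: +$1,173.27 → -$3,519.81
  Feb: +$1,173.27 → -$2,346.54
  Mar: +$1,173.27 → -$1,173.27
  Apr: +$1,173.27 → $0.00
Lowest trial balance = -$4,693.08 (Dec)
Initial deposit = cushion − low point = $2,346.54 − (-$4,693.08) = $7,039.62

$7,039.62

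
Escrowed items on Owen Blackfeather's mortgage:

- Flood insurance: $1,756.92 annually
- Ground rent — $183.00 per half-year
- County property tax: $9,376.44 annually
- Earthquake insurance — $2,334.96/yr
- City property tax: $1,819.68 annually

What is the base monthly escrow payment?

$1,304.50

Flood insurance = $1,756.92 per year
Ground rent = $183.00 × 2 = $366.00 per year
County property tax = $9,376.44 per year
Earthquake insurance = $2,334.96 per year
City property tax = $1,819.68 per year
Annual escrow total = $15,654.00
Monthly escrow = $15,654.00 / 12 = $1,304.50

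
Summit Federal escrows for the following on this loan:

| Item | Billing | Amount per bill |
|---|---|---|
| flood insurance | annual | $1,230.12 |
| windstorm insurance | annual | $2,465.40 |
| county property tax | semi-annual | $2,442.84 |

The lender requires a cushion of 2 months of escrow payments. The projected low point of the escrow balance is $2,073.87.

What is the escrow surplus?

$643.67

Flood insurance = $1,230.12 per year
Windstorm insurance = $2,465.40 per year
County property tax = $2,442.84 × 2 = $4,885.68 per year
Combined annual = $1,230.12 + $2,465.40 + $4,885.68 = $8,581.20
Monthly escrow = $8,581.20 ÷ 12 = $715.10
Cushion = 2 × $715.10 = $1,430.20
Surplus = $2,073.87 − $1,430.20 = $643.67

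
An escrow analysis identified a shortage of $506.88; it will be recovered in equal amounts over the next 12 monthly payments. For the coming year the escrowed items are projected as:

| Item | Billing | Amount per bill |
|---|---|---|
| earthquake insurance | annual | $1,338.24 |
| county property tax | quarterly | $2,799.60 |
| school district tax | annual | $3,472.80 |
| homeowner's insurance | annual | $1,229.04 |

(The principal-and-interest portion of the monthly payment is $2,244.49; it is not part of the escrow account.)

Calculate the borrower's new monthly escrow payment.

Earthquake insurance: $1,338.24 annually
County property tax: $2,799.60 × 4 = $11,198.40 annually
School district tax: $3,472.80 annually
Homeowner's insurance: $1,229.04 annually
Annual escrow total = $1,338.24 + $11,198.40 + $3,472.80 + $1,229.04 = $17,238.48
Monthly escrow = $17,238.48 / 12 = $1,436.54
Monthly shortage recovery: $506.88 ÷ 12 = $42.24
New monthly escrow = $1,436.54 + $42.24 = $1,478.78

$1,478.78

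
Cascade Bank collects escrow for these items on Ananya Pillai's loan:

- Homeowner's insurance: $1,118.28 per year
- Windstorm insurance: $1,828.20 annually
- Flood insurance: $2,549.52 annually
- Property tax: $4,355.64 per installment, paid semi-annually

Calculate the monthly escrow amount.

$1,183.94

Homeowner's insurance: $1,118.28 per year
Windstorm insurance: $1,828.20 per year
Flood insurance: $2,549.52 per year
Property tax: $4,355.64 × 2 = $8,711.28 per year
Annual escrow total = $1,118.28 + $1,828.20 + $2,549.52 + $8,711.28 = $14,207.28
Base monthly escrow = $14,207.28 ÷ 12 = $1,183.94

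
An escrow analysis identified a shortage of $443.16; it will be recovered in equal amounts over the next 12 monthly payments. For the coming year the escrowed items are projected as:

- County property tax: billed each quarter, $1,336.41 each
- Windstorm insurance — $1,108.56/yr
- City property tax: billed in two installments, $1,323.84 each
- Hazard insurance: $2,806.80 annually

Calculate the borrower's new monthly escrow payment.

$1,029.32

County property tax: $1,336.41 × 4 = $5,345.64 per year
Windstorm insurance: $1,108.56 per year
City property tax: $1,323.84 × 2 = $2,647.68 per year
Hazard insurance: $2,806.80 per year
Total annual escrow = $5,345.64 + $1,108.56 + $2,647.68 + $2,806.80 = $11,908.68
Per month = $11,908.68 / 12 = $992.39
Shortage per month = $443.16 / 12 = $36.93
New monthly escrow = $992.39 + $36.93 = $1,029.32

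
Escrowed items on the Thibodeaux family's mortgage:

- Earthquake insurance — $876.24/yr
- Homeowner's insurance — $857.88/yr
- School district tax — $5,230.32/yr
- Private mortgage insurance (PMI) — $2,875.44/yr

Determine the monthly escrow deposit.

$819.99

Earthquake insurance — $876.24 annually
Homeowner's insurance — $857.88 annually
School district tax — $5,230.32 annually
Private mortgage insurance (PMI) — $2,875.44 annually
Combined annual = $876.24 + $857.88 + $5,230.32 + $2,875.44 = $9,839.88
Monthly = $9,839.88 / 12 = $819.99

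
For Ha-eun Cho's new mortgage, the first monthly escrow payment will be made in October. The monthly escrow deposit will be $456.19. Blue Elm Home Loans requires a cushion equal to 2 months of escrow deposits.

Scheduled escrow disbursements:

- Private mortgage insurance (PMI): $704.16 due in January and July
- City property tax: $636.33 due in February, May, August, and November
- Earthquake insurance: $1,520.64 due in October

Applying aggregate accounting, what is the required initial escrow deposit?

Cushion = 2 × $456.19 = $912.38
Trial balance (start $0, +$456.19 each month, − disbursements):
  Oct: +$456.19 − $1,520.64 → -$1,064.45
  Nov: +$456.19 − $636.33 → -$1,244.59
  Dec: +$456.19 → -$788.40
  Jan: +$456.19 − $704.16 → -$1,036.37
  Feb: +$456.19 − $636.33 → -$1,216.51
  Mar: +$456.19 → -$760.32
  Apr: +$456.19 → -$304.13
  May: +$456.19 − $636.33 → -$484.27
  Jun: +$456.19 → -$28.08
  Jul: +$456.19 − $704.16 → -$276.05
  Aug: +$456.19 − $636.33 → -$456.19
  Sep: +$456.19 → $0.00
Lowest trial balance = -$1,244.59 (Nov)
Initial deposit = cushion − low point = $912.38 − (-$1,244.59) = $2,156.97

$2,156.97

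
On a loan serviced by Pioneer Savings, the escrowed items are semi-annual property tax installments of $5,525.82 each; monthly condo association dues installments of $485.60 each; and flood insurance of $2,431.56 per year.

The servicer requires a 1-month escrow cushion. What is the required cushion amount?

$1,609.20

Property tax — $5,525.82 × 2 = $11,051.64
Condo association dues — $485.60 × 12 = $5,827.20
Flood insurance — $2,431.56
Annual escrow total = $11,051.64 + $5,827.20 + $2,431.56 = $19,310.40
Base monthly escrow = $19,310.40 / 12 = $1,609.20
Cushion = 1 × $1,609.20 = $1,609.20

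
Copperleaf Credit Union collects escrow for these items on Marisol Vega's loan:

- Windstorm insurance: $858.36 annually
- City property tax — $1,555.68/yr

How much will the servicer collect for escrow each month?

Windstorm insurance = $858.36/yr
City property tax = $1,555.68/yr
Yearly total = $858.36 + $1,555.68 = $2,414.04
Monthly escrow = $2,414.04 ÷ 12 = $201.17

$201.17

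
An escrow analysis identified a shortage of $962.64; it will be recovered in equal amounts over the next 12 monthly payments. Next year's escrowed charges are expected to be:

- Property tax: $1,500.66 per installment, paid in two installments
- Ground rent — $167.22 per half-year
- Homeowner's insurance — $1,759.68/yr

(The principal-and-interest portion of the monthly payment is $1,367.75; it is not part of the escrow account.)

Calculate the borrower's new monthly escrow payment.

$504.84

Property tax — $1,500.66 × 2 = $3,001.32
Ground rent — $167.22 × 2 = $334.44
Homeowner's insurance — $1,759.68
Total per year = $3,001.32 + $334.44 + $1,759.68 = $5,095.44
Base monthly escrow = $5,095.44 / 12 = $424.62
Shortage per month = $962.64 / 12 = $80.22
New monthly escrow = $424.62 + $80.22 = $504.84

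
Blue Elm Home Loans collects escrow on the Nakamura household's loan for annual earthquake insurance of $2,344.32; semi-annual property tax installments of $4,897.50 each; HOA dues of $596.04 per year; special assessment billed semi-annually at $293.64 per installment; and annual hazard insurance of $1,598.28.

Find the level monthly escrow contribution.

Earthquake insurance — $2,344.32
Property tax — $4,897.50 × 2 = $9,795.00
HOA dues — $596.04
Special assessment — $293.64 × 2 = $587.28
Hazard insurance — $1,598.28
Yearly total = $14,920.92
Per month = $14,920.92 ÷ 12 = $1,243.41

$1,243.41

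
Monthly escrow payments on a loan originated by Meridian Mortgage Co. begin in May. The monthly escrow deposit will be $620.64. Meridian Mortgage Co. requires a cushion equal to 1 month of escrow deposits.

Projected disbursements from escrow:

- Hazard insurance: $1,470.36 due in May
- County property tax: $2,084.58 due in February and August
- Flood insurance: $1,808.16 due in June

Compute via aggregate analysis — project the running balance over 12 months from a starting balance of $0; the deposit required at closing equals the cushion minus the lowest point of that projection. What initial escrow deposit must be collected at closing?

$3,501.18

Cushion = 1 × $620.64 = $620.64
Trial balance (start $0, +$620.64 each month, − disbursements):
  May: +$620.64 − $1,470.36 → -$849.72
  Jun: +$620.64 − $1,808.16 → -$2,037.24
  Jul: +$620.64 → -$1,416.60
  Aug: +$620.64 − $2,084.58 → -$2,880.54
  Sep: +$620.64 → -$2,259.90
  Oct: +$620.64 → -$1,639.26
  Nov: +$620.64 → -$1,018.62
  Dec: +$620.64 → -$397.98
  Jan: +$620.64 → $222.66
  Feb: +$620.64 − $2,084.58 → -$1,241.28
  Mar: +$620.64 → -$620.64
  Apr: +$620.64 → $0.00
Lowest trial balance = -$2,880.54 (Aug)
Initial deposit = cushion − low point = $620.64 − (-$2,880.54) = $3,501.18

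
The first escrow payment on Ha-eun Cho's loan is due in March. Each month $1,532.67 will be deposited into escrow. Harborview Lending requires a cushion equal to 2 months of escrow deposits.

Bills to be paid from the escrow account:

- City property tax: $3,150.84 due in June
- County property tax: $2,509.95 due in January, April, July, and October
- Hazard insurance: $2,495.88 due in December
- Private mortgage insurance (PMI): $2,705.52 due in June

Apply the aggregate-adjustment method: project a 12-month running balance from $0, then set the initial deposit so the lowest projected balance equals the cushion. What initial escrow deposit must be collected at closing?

$6,278.25

Cushion = 2 × $1,532.67 = $3,065.34
Trial balance (start $0, +$1,532.67 each month, − disbursements):
  Mar: +$1,532.67 → $1,532.67
  Apr: +$1,532.67 − $2,509.95 → $555.39
  May: +$1,532.67 → $2,088.06
  Jun: +$1,532.67 − $5,856.36 → -$2,235.63
  Jul: +$1,532.67 − $2,509.95 → -$3,212.91
  Aug: +$1,532.67 → -$1,680.24
  Sep: +$1,532.67 → -$147.57
  Oct: +$1,532.67 − $2,509.95 → -$1,124.85
  Nov: +$1,532.67 → $407.82
  Dec: +$1,532.67 − $2,495.88 → -$555.39
  Jan: +$1,532.67 − $2,509.95 → -$1,532.67
  Feb: +$1,532.67 → $0.00
Lowest trial balance = -$3,212.91 (Jul)
Initial deposit = cushion − low point = $3,065.34 − (-$3,212.91) = $6,278.25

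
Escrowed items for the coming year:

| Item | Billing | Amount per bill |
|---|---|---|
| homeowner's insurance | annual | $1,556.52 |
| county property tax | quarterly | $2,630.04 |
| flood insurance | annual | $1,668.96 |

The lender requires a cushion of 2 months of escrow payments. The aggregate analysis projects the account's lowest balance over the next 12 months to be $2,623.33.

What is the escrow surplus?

$332.39

Homeowner's insurance: $1,556.52 per year
County property tax: $2,630.04 × 4 = $10,520.16 per year
Flood insurance: $1,668.96 per year
Yearly total = $13,745.64
Monthly escrow = $13,745.64 ÷ 12 = $1,145.47
Required cushion = 2 × $1,145.47 = $2,290.94
Excess over cushion: $2,623.33 − $2,290.94 = $332.39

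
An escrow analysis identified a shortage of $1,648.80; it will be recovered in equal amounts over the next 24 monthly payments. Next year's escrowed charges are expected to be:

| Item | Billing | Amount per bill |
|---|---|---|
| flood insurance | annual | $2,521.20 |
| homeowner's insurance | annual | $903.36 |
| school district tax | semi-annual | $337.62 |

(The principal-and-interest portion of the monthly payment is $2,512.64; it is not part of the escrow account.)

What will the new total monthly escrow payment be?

$410.35

Flood insurance — $2,521.20
Homeowner's insurance — $903.36
School district tax — $337.62 × 2 = $675.24
Annual escrow total = $2,521.20 + $903.36 + $675.24 = $4,099.80
Monthly escrow = $4,099.80 / 12 = $341.65
Shortage per month = $1,648.80 ÷ 24 = $68.70
Adjusted monthly = $341.65 + $68.70 = $410.35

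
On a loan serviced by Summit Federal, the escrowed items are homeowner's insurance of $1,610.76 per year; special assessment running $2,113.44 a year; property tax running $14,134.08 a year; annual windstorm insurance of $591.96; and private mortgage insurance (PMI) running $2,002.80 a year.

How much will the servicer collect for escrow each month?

Homeowner's insurance — $1,610.76 annually
Special assessment — $2,113.44 annually
Property tax — $14,134.08 annually
Windstorm insurance — $591.96 annually
Private mortgage insurance (PMI) — $2,002.80 annually
Total annual escrow = $1,610.76 + $2,113.44 + $14,134.08 + $591.96 + $2,002.80 = $20,453.04
Monthly escrow = $20,453.04 / 12 = $1,704.42

$1,704.42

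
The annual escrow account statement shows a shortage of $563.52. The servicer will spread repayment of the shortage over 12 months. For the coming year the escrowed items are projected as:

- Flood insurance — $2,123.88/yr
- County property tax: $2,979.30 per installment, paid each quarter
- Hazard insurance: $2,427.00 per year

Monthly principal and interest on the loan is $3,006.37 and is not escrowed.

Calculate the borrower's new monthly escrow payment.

Flood insurance — $2,123.88/yr
County property tax — $2,979.30 × 4 = $11,917.20/yr
Hazard insurance — $2,427.00/yr
Combined annual = $16,468.08
Monthly = $16,468.08 / 12 = $1,372.34
Shortage per month = $563.52 ÷ 12 = $46.96
Adjusted monthly = $1,372.34 + $46.96 = $1,419.30

$1,419.30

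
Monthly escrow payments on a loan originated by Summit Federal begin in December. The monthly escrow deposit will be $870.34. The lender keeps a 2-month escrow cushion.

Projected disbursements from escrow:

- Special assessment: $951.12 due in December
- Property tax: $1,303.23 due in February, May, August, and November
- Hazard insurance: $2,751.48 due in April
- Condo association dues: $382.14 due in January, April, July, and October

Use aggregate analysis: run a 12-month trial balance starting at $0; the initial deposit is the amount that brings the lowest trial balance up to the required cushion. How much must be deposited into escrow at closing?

Cushion = 2 × $870.34 = $1,740.68
Trial balance (start $0, +$870.34 each month, − disbursements):
  Dec: +$870.34 − $951.12 → -$80.78
  Jan: +$870.34 − $382.14 → $407.42
  Feb: +$870.34 − $1,303.23 → -$25.47
  Mar: +$870.34 → $844.87
  Apr: +$870.34 − $3,133.62 → -$1,418.41
  May: +$870.34 − $1,303.23 → -$1,851.30
  Jun: +$870.34 → -$980.96
  Jul: +$870.34 − $382.14 → -$492.76
  Aug: +$870.34 − $1,303.23 → -$925.65
  Sep: +$870.34 → -$55.31
  Oct: +$870.34 − $382.14 → $432.89
  Nov: +$870.34 − $1,303.23 → $0.00
Lowest trial balance = -$1,851.30 (May)
Initial deposit = cushion − low point = $1,740.68 − (-$1,851.30) = $3,591.98

$3,591.98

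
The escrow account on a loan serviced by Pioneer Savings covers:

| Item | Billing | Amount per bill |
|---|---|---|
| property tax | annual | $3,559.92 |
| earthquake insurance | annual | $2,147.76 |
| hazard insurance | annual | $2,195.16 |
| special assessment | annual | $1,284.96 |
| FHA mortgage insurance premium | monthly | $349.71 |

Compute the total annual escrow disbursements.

Property tax: $3,559.92/yr
Earthquake insurance: $2,147.76/yr
Hazard insurance: $2,195.16/yr
Special assessment: $1,284.96/yr
FHA mortgage insurance premium: $349.71 × 12 = $4,196.52/yr
Total per year = $3,559.92 + $2,147.76 + $2,195.16 + $1,284.96 + $4,196.52 = $13,384.32

$13,384.32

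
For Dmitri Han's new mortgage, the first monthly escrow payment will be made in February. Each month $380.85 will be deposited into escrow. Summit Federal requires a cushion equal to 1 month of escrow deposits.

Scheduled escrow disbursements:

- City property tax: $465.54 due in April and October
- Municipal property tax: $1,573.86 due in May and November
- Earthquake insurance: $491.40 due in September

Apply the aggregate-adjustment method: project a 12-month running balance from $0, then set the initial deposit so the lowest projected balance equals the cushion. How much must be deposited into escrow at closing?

Cushion = 1 × $380.85 = $380.85
Trial balance (start $0, +$380.85 each month, − disbursements):
  Feb: +$380.85 → $380.85
  Mar: +$380.85 → $761.70
  Apr: +$380.85 − $465.54 → $677.01
  May: +$380.85 − $1,573.86 → -$516.00
  Jun: +$380.85 → -$135.15
  Jul: +$380.85 → $245.70
  Aug: +$380.85 → $626.55
  Sep: +$380.85 − $491.40 → $516.00
  Oct: +$380.85 − $465.54 → $431.31
  Nov: +$380.85 − $1,573.86 → -$761.70
  Dec: +$380.85 → -$380.85
  Jan: +$380.85 → $0.00
Lowest trial balance = -$761.70 (Nov)
Initial deposit = cushion − low point = $380.85 − (-$761.70) = $1,142.55

$1,142.55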